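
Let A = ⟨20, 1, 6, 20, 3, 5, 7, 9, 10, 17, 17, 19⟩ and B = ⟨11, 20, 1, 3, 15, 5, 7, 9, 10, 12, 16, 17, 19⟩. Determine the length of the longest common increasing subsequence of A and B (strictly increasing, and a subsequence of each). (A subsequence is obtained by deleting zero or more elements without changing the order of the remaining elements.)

8

For each value that appears in both, track the longest common increasing run ending there.
The best achievable length is 8; one witness is 1, 3, 5, 7, 9, 10, 17, 19 (A-positions 2,5,6,7,8,9,10,12, B-positions 3,4,6,7,8,9,12,13).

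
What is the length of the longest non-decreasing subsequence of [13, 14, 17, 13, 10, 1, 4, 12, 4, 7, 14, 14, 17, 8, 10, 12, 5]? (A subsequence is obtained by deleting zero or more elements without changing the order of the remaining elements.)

Scanning left to right, the best length ending at each element is: 13→1, 14→2, 17→3, 13→2, 10→1, 1→1, 4→2, 12→3, 4→3, 7→4, 14→5, 14→6, 17→7, 8→5, 10→6, 12→7, 5→4.
So the longest non-decreasing subsequence has length 7, e.g. 1, 4, 4, 7, 14, 14, 17.

7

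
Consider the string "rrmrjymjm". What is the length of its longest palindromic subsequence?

5

Using dp[i][j] = 2 + dp[i+1][j−1] if the ends match, else max(dp[i+1][j], dp[i][j−1]):
dp[1][9] = 5. A witness is mjmjm at positions 3,5,7,8,9.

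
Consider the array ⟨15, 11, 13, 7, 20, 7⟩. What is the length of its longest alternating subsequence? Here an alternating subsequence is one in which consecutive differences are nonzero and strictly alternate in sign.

6

A longest alternating subsequence is 15, 11, 13, 7, 20, 7 (positions 1,2,3,4,5,6); its 5 consecutive differences strictly alternate in sign, and length 6 is optimal.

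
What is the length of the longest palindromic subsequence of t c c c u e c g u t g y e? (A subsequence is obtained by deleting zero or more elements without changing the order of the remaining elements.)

6

Using dp[i][j] = 2 + dp[i+1][j−1] if the ends match, else max(dp[i+1][j], dp[i][j−1]):
dp[1][13] = 6. A witness is tcccct at positions 1,2,3,4,7,10.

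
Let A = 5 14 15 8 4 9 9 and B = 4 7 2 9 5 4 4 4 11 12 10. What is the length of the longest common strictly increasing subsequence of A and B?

A longest common strictly increasing subsequence is 4, 9 (length 2); it appears in order in both A and B, and no longer such subsequence exists.

2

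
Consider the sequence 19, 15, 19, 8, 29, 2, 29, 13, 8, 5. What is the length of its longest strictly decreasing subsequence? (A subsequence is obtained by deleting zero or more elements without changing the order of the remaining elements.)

5

One longest decreasing subsequence is 19, 15, 13, 8, 5 (positions 1,2,8,9,10), of length 5; no longer one exists.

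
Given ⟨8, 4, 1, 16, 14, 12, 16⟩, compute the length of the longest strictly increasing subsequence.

One longest increasing subsequence is 8, 14, 16 (positions 1,5,7), of length 3; no longer one exists.

3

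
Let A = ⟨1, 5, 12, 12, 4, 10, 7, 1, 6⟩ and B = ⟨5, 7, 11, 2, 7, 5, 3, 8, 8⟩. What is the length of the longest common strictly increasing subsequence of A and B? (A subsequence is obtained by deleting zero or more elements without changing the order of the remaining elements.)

2

For each value that appears in both, track the longest common increasing run ending there.
The best achievable length is 2; one witness is 5, 7 (A-positions 2,7, B-positions 1,2).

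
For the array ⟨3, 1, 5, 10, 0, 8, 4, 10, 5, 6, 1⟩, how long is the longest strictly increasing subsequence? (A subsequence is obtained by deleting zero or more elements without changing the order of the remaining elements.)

One longest increasing subsequence is 3, 5, 8, 10 (positions 1,3,6,8), of length 4; no longer one exists.

4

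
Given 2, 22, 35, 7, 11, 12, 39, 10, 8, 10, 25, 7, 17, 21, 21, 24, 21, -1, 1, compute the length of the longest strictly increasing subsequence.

Scanning left to right, the best length ending at each element is: 2→1, 22→2, 35→3, 7→2, 11→3, 12→4, 39→5, 10→3, 8→3, 10→4, 25→5, 7→2, 17→5, 21→6, 21→6, 24→7, 21→6, -1→1, 1→2.
So the longest increasing subsequence has length 7, e.g. 2, 7, 11, 12, 17, 21, 24.

7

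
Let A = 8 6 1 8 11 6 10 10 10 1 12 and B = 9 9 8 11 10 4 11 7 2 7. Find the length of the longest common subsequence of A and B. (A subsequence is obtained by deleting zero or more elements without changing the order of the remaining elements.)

3

A longest common subsequence is 8, 11, 10 (length 3); the LCS DP confirms no longer common subsequence exists.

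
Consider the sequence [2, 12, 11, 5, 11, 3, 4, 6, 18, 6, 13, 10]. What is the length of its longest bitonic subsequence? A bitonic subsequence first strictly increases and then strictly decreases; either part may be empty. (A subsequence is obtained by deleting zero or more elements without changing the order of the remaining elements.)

Let inc[i] be the LIS ending at i and dec[i] the longest strictly decreasing subsequence starting at i. inc = [1, 2, 2, 2, 3, 2, 3, 4, 5, 4, 5, 5], dec = [1, 4, 3, 2, 2, 1, 1, 1, 3, 1, 2, 1].
max_i inc[i]+dec[i]−1 = 7, with one witness 2, 3, 4, 6, 18, 13, 10.

7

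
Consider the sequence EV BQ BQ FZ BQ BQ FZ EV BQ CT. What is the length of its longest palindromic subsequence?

One longest palindromic subsequence is EV BQ BQ FZ BQ BQ EV (positions 1,2,3,4,5,6,8); it reads the same forward and backward, and the interval DP gives dp[1][10] = 7.

7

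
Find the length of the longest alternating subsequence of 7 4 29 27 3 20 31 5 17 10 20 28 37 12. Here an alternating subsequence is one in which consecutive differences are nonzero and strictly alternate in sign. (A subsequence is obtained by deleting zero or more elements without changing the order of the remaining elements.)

10

Track the best alternating length ending on an up-step vs a down-step at each position: up/down = 1/1, 1/2, 3/1, 3/4, 1/4, 5/4, 5/1, 5/6, 7/6, 7/8, 9/6, 9/6, 9/1, 9/10.
The maximum over both is 10; one such subsequence is 7, 4, 29, 3, 20, 5, 17, 10, 20, 12.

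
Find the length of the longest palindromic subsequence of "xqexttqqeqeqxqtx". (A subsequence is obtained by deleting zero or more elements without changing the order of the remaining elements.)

11

Using dp[i][j] = 2 + dp[i+1][j−1] if the ends match, else max(dp[i+1][j], dp[i][j−1]):
dp[1][16] = 11. A witness is xtqqeqeqqtx at positions 1,5,7,8,9,10,11,12,14,15,16.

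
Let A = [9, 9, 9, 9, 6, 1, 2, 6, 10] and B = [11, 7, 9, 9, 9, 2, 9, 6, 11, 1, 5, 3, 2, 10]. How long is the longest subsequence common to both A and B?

Backtracking the LCS table gives one alignment: 9 (A1,B3) → 9 (A2,B4) → 9 (A3,B5) → 9 (A4,B7) → 6 (A5,B8) → 1 (A6,B10) → 2 (A7,B13) → 10 (A9,B14).
So the longest common subsequence has length 8.

8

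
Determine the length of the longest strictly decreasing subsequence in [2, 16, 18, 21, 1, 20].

2

Let dp[i] be the longest decreasing subsequence ending at position i. Then dp = [1, 1, 1, 1, 2, 2].
The maximum is 2; one witness is 2, 1 at positions 1,5.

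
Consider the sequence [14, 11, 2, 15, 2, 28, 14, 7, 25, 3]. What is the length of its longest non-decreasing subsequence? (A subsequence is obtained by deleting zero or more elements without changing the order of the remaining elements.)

Scanning left to right, the best length ending at each element is: 14→1, 11→1, 2→1, 15→2, 2→2, 28→3, 14→3, 7→3, 25→4, 3→3.
So the longest non-decreasing subsequence has length 4, e.g. 2, 2, 14, 25.

4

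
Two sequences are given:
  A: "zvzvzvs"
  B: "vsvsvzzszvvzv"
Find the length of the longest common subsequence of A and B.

A longest common subsequence is zvvzv (length 5); the LCS DP confirms no longer common subsequence exists.

5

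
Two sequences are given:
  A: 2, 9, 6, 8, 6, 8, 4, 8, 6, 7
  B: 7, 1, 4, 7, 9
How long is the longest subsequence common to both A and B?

2

Backtracking the LCS table gives one alignment: 4 (A7,B3) → 7 (A10,B4).
So the longest common subsequence has length 2.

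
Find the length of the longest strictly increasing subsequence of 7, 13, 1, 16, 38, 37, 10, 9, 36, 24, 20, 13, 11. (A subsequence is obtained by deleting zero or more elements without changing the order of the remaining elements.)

4

Scanning left to right, the best length ending at each element is: 7→1, 13→2, 1→1, 16→3, 38→4, 37→4, 10→2, 9→2, 36→4, 24→4, 20→4, 13→3, 11→3.
So the longest increasing subsequence has length 4, e.g. 7, 13, 16, 38.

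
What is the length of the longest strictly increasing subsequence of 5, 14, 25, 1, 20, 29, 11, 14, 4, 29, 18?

Let dp[i] be the longest increasing subsequence ending at position i. Then dp = [1, 2, 3, 1, 3, 4, 2, 3, 2, 4, 4].
The maximum is 4; one witness is 5, 14, 25, 29 at positions 1,2,3,6.

4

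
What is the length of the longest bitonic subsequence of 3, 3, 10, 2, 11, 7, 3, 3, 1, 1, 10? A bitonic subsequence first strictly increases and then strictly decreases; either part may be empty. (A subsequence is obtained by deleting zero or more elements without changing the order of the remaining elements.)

One longest bitonic subsequence is 3, 10, 11, 7, 3, 1 (positions 1,3,5,6,8,10): it rises to 11 then falls. Length 6 is optimal.

6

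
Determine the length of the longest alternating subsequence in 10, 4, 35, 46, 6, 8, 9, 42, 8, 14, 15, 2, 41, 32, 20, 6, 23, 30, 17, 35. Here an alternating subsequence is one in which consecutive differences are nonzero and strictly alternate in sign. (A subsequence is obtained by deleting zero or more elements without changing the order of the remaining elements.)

13

Track the best alternating length ending on an up-step vs a down-step at each position: up/down = 1/1, 1/2, 3/1, 3/1, 3/4, 5/4, 5/4, 5/4, 5/6, 7/6, 7/6, 1/8, 9/6, 9/10, 9/10, 9/10, 11/10, 11/10, 11/12, 13/10.
The maximum over both is 13; one such subsequence is 10, 4, 35, 6, 9, 8, 14, 2, 41, 20, 23, 17, 35.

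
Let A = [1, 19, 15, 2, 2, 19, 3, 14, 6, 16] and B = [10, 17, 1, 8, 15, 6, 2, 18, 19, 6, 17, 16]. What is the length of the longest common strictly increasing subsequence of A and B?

4

For each value that appears in both, track the longest common increasing run ending there.
The best achievable length is 4; one witness is 1, 2, 6, 16 (A-positions 1,4,9,10, B-positions 3,7,10,12).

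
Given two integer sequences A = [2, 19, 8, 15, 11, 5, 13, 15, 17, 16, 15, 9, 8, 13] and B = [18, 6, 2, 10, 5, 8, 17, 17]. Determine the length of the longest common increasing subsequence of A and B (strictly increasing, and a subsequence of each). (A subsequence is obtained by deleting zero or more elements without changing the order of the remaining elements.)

3

For each value that appears in both, track the longest common increasing run ending there.
The best achievable length is 3; one witness is 2, 5, 8 (A-positions 1,6,13, B-positions 3,5,6).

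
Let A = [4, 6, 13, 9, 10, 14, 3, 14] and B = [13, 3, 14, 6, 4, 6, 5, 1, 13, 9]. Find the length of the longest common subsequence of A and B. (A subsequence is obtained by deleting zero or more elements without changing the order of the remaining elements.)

4

Backtracking the LCS table gives one alignment: 4 (A1,B5) → 6 (A2,B6) → 13 (A3,B9) → 9 (A4,B10).
So the longest common subsequence has length 4.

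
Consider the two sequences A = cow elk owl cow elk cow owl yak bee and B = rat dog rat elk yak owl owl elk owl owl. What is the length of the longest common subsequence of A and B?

4

A longest common subsequence is elk, owl, elk, owl (length 4); the LCS DP confirms no longer common subsequence exists.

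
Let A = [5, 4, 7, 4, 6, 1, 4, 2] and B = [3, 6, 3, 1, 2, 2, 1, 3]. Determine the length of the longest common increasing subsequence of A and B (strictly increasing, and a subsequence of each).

2

A longest common strictly increasing subsequence is 1, 2 (length 2); it appears in order in both A and B, and no longer such subsequence exists.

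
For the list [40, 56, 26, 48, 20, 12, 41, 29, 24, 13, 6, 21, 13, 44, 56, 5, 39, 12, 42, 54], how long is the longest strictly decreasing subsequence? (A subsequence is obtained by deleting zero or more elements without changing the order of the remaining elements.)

Scanning left to right, the best length ending at each element is: 40→1, 56→1, 26→2, 48→2, 20→3, 12→4, 41→3, 29→4, 24→5, 13→6, 6→7, 21→6, 13→7, 44→3, 56→1, 5→8, 39→4, 12→8, 42→4, 54→2.
So the longest decreasing subsequence has length 8, e.g. 56, 48, 41, 29, 24, 13, 6, 5.

8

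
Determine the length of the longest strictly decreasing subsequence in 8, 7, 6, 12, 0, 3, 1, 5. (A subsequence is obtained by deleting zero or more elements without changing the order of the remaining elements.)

5

Scanning left to right, the best length ending at each element is: 8→1, 7→2, 6→3, 12→1, 0→4, 3→4, 1→5, 5→4.
So the longest decreasing subsequence has length 5, e.g. 8, 7, 6, 3, 1.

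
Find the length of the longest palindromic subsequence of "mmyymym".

One longest palindromic subsequence is mmyymm (positions 1,2,3,4,5,7); it reads the same forward and backward, and the interval DP gives dp[1][7] = 6.

6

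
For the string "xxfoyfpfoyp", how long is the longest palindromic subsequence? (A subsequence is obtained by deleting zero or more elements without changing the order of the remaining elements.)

One longest palindromic subsequence is yfpfy (positions 5,6,7,8,10); it reads the same forward and backward, and the interval DP gives dp[1][11] = 5.

5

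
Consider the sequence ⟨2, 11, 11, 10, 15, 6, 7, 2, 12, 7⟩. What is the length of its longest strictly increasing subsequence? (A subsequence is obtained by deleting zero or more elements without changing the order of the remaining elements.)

4

Let dp[i] be the longest increasing subsequence ending at position i. Then dp = [1, 2, 2, 2, 3, 2, 3, 1, 4, 3].
The maximum is 4; one witness is 2, 6, 7, 12 at positions 1,6,7,9.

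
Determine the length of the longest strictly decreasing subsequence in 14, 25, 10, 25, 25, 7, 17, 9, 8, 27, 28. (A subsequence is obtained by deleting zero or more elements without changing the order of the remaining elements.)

Let dp[i] be the longest decreasing subsequence ending at position i. Then dp = [1, 1, 2, 1, 1, 3, 2, 3, 4, 1, 1].
The maximum is 4; one witness is 14, 10, 9, 8 at positions 1,3,8,9.

4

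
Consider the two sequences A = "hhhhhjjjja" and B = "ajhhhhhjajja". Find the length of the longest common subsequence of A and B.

Backtracking the LCS table gives one alignment: h (A1,B3) → h (A2,B4) → h (A3,B5) → h (A4,B6) → h (A5,B7) → j (A6,B8) → j (A8,B10) → j (A9,B11) → a (A10,B12).
So the longest common subsequence has length 9.

9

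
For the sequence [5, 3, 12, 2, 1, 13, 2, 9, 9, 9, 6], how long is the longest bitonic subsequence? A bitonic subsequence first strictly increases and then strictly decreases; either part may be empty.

5

Let inc[i] be the LIS ending at i and dec[i] the longest strictly decreasing subsequence starting at i. inc = [1, 1, 2, 1, 1, 3, 2, 3, 3, 3, 3], dec = [4, 3, 3, 2, 1, 3, 1, 2, 2, 2, 1].
max_i inc[i]+dec[i]−1 = 5, with one witness 5, 12, 13, 9, 6.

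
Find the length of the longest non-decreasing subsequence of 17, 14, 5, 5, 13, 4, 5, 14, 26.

One longest non-decreasing subsequence is 5, 5, 13, 14, 26 (positions 3,4,5,8,9), of length 5; no longer one exists.

5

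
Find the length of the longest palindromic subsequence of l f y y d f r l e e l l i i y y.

One longest palindromic subsequence is yyleelyy (positions 3,4,8,9,10,12,15,16); it reads the same forward and backward, and the interval DP gives dp[1][16] = 8.

8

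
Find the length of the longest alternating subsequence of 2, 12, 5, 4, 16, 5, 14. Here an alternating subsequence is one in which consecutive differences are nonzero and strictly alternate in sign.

6

A longest alternating subsequence is 2, 12, 5, 16, 5, 14 (positions 1,2,3,5,6,7); its 5 consecutive differences strictly alternate in sign, and length 6 is optimal.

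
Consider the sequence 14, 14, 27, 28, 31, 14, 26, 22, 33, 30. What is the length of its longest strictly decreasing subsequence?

3

Let dp[i] be the longest decreasing subsequence ending at position i. Then dp = [1, 1, 1, 1, 1, 2, 2, 3, 1, 2].
The maximum is 3; one witness is 27, 26, 22 at positions 3,7,8.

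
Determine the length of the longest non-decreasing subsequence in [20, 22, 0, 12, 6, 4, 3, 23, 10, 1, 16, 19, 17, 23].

Let dp[i] be the longest non-decreasing subsequence ending at position i. Then dp = [1, 2, 1, 2, 2, 2, 2, 3, 3, 2, 4, 5, 5, 6].
The maximum is 6; one witness is 0, 6, 10, 16, 19, 23 at positions 3,5,9,11,12,14.

6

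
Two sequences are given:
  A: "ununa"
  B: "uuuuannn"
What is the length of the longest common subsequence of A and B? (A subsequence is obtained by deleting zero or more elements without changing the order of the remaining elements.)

Backtracking the LCS table gives one alignment: u (A1,B4) → n (A2,B7) → n (A4,B8).
So the longest common subsequence has length 3.

3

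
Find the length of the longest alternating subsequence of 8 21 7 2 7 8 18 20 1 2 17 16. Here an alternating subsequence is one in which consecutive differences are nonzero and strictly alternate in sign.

Track the best alternating length ending on an up-step vs a down-step at each position: up/down = 1/1, 2/1, 1/3, 1/3, 4/3, 4/3, 4/3, 4/3, 1/5, 6/5, 6/5, 6/7.
The maximum over both is 7; one such subsequence is 8, 21, 2, 7, 1, 17, 16.

7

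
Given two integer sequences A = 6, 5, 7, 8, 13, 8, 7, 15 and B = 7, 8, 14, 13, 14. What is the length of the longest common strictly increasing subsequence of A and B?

3

For each value that appears in both, track the longest common increasing run ending there.
The best achievable length is 3; one witness is 7, 8, 13 (A-positions 3,4,5, B-positions 1,2,4).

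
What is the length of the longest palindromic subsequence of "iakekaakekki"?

10

One longest palindromic subsequence is ikekaakeki (positions 1,3,4,5,6,7,8,9,11,12); it reads the same forward and backward, and the interval DP gives dp[1][12] = 10.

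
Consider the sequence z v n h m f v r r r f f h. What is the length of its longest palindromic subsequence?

7

One longest palindromic subsequence is hfrrrfh (positions 4,6,8,9,10,12,13); it reads the same forward and backward, and the interval DP gives dp[1][13] = 7.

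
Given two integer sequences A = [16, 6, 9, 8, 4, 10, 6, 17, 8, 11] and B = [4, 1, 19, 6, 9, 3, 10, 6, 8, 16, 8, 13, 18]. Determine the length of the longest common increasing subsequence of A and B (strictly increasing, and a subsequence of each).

A longest common strictly increasing subsequence is 6, 9, 10 (length 3); it appears in order in both A and B, and no longer such subsequence exists.

3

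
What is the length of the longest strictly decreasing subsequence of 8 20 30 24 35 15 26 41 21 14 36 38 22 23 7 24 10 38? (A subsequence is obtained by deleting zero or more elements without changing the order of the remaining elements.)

Let dp[i] be the longest decreasing subsequence ending at position i. Then dp = [1, 1, 1, 2, 1, 3, 2, 1, 3, 4, 2, 2, 3, 3, 5, 3, 5, 2].
The maximum is 5; one witness is 30, 24, 15, 14, 7 at positions 3,4,6,10,15.

5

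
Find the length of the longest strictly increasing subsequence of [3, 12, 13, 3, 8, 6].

Let dp[i] be the longest increasing subsequence ending at position i. Then dp = [1, 2, 3, 1, 2, 2].
The maximum is 3; one witness is 3, 12, 13 at positions 1,2,3.

3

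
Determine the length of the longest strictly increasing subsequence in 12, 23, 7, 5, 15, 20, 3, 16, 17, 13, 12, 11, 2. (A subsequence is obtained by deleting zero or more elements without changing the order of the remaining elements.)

4

Scanning left to right, the best length ending at each element is: 12→1, 23→2, 7→1, 5→1, 15→2, 20→3, 3→1, 16→3, 17→4, 13→2, 12→2, 11→2, 2→1.
So the longest increasing subsequence has length 4, e.g. 12, 15, 16, 17.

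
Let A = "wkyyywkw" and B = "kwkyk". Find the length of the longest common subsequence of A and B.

A longest common subsequence is wkyk (length 4); the LCS DP confirms no longer common subsequence exists.

4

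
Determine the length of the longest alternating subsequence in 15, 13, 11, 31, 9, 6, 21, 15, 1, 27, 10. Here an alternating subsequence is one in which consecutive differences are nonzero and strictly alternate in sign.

8

Track the best alternating length ending on an up-step vs a down-step at each position: up/down = 1/1, 1/2, 1/2, 3/1, 1/4, 1/4, 5/4, 5/6, 1/6, 7/4, 7/8.
The maximum over both is 8; one such subsequence is 15, 13, 31, 9, 21, 15, 27, 10.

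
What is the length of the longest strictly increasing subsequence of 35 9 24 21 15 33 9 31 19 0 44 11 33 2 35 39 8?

6

One longest increasing subsequence is 9, 24, 31, 33, 35, 39 (positions 2,3,8,13,15,16), of length 6; no longer one exists.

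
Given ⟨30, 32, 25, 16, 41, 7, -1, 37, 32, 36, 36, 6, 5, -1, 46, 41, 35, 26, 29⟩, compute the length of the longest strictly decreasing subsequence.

Let dp[i] be the longest decreasing subsequence ending at position i. Then dp = [1, 1, 2, 3, 1, 4, 5, 2, 3, 3, 3, 5, 6, 7, 1, 2, 4, 5, 5].
The maximum is 7; one witness is 30, 25, 16, 7, 6, 5, -1 at positions 1,3,4,6,12,13,14.

7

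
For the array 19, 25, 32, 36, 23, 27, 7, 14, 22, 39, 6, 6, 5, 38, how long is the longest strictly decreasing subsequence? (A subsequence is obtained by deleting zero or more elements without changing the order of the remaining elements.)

Let dp[i] be the longest decreasing subsequence ending at position i. Then dp = [1, 1, 1, 1, 2, 2, 3, 3, 3, 1, 4, 4, 5, 2].
The maximum is 5; one witness is 25, 23, 7, 6, 5 at positions 2,5,7,11,13.

5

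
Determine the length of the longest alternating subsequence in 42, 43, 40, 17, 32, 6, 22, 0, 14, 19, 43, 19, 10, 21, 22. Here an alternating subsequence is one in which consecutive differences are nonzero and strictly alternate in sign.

10

A longest alternating subsequence is 42, 43, 17, 32, 6, 22, 0, 43, 19, 21 (positions 1,2,4,5,6,7,8,11,12,14); its 9 consecutive differences strictly alternate in sign, and length 10 is optimal.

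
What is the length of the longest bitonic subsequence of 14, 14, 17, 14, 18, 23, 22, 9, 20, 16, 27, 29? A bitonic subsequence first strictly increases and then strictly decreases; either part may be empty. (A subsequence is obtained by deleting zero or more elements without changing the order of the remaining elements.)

7

One longest bitonic subsequence is 14, 17, 18, 23, 22, 20, 16 (positions 1,3,5,6,7,9,10): it rises to 23 then falls. Length 7 is optimal.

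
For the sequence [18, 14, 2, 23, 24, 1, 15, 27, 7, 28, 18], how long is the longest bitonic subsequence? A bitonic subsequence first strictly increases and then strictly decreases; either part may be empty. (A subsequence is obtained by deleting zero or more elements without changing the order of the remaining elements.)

One longest bitonic subsequence is 18, 23, 24, 27, 28, 18 (positions 1,4,5,8,10,11): it rises to 28 then falls. Length 6 is optimal.

6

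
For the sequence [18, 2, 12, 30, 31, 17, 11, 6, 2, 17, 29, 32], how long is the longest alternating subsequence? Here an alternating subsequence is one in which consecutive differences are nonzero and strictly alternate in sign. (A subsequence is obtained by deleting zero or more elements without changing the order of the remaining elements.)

5

Track the best alternating length ending on an up-step vs a down-step at each position: up/down = 1/1, 1/2, 3/2, 3/1, 3/1, 3/4, 3/4, 3/4, 1/4, 5/4, 5/4, 5/1.
The maximum over both is 5; one such subsequence is 18, 2, 12, 11, 17.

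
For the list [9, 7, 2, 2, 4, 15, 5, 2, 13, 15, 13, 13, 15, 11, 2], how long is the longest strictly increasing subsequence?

5

One longest increasing subsequence is 2, 4, 5, 13, 15 (positions 3,5,7,9,10), of length 5; no longer one exists.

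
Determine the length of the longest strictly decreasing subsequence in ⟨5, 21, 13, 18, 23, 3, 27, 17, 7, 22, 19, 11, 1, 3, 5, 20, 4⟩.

Scanning left to right, the best length ending at each element is: 5→1, 21→1, 13→2, 18→2, 23→1, 3→3, 27→1, 17→3, 7→4, 22→2, 19→3, 11→4, 1→5, 3→5, 5→5, 20→3, 4→6.
So the longest decreasing subsequence has length 6, e.g. 21, 18, 17, 7, 5, 4.

6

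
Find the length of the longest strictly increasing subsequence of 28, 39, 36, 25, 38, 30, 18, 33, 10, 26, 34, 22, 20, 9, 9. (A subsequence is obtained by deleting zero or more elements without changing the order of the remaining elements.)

4

Let dp[i] be the longest increasing subsequence ending at position i. Then dp = [1, 2, 2, 1, 3, 2, 1, 3, 1, 2, 4, 2, 2, 1, 1].
The maximum is 4; one witness is 28, 30, 33, 34 at positions 1,6,8,11.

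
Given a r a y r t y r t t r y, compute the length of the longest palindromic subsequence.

One longest palindromic subsequence is yrtttry (positions 4,5,6,9,10,11,12); it reads the same forward and backward, and the interval DP gives dp[1][12] = 7.

7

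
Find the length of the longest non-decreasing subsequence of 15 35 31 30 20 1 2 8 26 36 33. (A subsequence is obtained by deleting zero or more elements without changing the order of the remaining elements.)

5

Let dp[i] be the longest non-decreasing subsequence ending at position i. Then dp = [1, 2, 2, 2, 2, 1, 2, 3, 4, 5, 5].
The maximum is 5; one witness is 1, 2, 8, 26, 36 at positions 6,7,8,9,10.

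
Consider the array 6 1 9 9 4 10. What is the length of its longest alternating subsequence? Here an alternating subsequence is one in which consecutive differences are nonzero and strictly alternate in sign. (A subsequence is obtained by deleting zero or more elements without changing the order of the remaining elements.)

Track the best alternating length ending on an up-step vs a down-step at each position: up/down = 1/1, 1/2, 3/1, 3/1, 3/4, 5/1.
The maximum over both is 5; one such subsequence is 6, 1, 9, 4, 10.

5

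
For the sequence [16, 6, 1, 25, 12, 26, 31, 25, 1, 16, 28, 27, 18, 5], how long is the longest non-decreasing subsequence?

4

Let dp[i] be the longest non-decreasing subsequence ending at position i. Then dp = [1, 1, 1, 2, 2, 3, 4, 3, 2, 3, 4, 4, 4, 3].
The maximum is 4; one witness is 16, 25, 26, 31 at positions 1,4,6,7.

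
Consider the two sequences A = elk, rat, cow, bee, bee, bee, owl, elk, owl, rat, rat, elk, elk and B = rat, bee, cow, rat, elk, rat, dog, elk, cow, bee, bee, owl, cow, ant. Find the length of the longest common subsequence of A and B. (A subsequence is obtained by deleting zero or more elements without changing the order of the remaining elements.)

6

A longest common subsequence is elk, rat, cow, bee, bee, owl (length 6); the LCS DP confirms no longer common subsequence exists.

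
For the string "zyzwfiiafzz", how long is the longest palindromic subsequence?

Using dp[i][j] = 2 + dp[i+1][j−1] if the ends match, else max(dp[i+1][j], dp[i][j−1]):
dp[1][11] = 8. A witness is zzfiifzz at positions 1,3,5,6,7,9,10,11.

8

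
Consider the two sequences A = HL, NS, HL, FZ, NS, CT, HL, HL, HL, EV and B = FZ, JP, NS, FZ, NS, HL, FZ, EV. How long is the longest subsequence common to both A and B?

5

Backtracking the LCS table gives one alignment: NS (A2,B3) → FZ (A4,B4) → NS (A5,B5) → HL (A7,B6) → EV (A10,B8).
So the longest common subsequence has length 5.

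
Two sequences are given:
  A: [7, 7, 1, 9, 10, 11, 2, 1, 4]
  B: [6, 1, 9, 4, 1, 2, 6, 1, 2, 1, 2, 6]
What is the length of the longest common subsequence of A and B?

4

Backtracking the LCS table gives one alignment: 1 (A3,B2) → 9 (A4,B3) → 2 (A7,B9) → 1 (A8,B10).
So the longest common subsequence has length 4.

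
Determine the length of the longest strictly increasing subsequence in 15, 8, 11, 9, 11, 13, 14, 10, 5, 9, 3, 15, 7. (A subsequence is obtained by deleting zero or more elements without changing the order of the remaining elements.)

Scanning left to right, the best length ending at each element is: 15→1, 8→1, 11→2, 9→2, 11→3, 13→4, 14→5, 10→3, 5→1, 9→2, 3→1, 15→6, 7→2.
So the longest increasing subsequence has length 6, e.g. 8, 9, 11, 13, 14, 15.

6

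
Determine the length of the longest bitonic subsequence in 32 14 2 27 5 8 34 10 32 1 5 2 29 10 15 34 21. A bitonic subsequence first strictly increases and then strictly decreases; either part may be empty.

Let inc[i] be the LIS ending at i and dec[i] the longest strictly decreasing subsequence starting at i. inc = [1, 1, 1, 2, 2, 3, 4, 4, 5, 1, 2, 2, 5, 4, 5, 6, 6], dec = [5, 4, 2, 4, 2, 3, 4, 3, 3, 1, 2, 1, 2, 1, 1, 2, 1].
max_i inc[i]+dec[i]−1 = 7, with one witness 2, 5, 8, 34, 32, 29, 21.

7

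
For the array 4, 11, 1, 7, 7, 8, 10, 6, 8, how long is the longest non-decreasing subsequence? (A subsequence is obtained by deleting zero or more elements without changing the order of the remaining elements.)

5

Scanning left to right, the best length ending at each element is: 4→1, 11→2, 1→1, 7→2, 7→3, 8→4, 10→5, 6→2, 8→5.
So the longest non-decreasing subsequence has length 5, e.g. 4, 7, 7, 8, 10.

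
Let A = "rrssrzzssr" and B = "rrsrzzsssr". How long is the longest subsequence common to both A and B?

9

A longest common subsequence is rrsrzzssr (length 9); the LCS DP confirms no longer common subsequence exists.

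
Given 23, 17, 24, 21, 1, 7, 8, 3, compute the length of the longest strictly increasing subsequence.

3

Scanning left to right, the best length ending at each element is: 23→1, 17→1, 24→2, 21→2, 1→1, 7→2, 8→3, 3→2.
So the longest increasing subsequence has length 3, e.g. 1, 7, 8.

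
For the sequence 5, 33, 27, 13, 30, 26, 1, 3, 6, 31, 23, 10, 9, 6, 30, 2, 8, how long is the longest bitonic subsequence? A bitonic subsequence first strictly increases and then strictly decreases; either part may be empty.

9

One longest bitonic subsequence is 5, 33, 30, 26, 23, 10, 9, 6, 2 (positions 1,2,5,6,11,12,13,14,16): it rises to 33 then falls. Length 9 is optimal.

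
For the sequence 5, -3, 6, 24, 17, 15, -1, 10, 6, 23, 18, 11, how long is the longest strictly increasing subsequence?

Let dp[i] be the longest increasing subsequence ending at position i. Then dp = [1, 1, 2, 3, 3, 3, 2, 3, 3, 4, 4, 4].
The maximum is 4; one witness is 5, 6, 17, 23 at positions 1,3,5,10.

4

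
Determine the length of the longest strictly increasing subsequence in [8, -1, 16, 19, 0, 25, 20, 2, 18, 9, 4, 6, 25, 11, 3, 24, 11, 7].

7

Let dp[i] be the longest increasing subsequence ending at position i. Then dp = [1, 1, 2, 3, 2, 4, 4, 3, 4, 4, 4, 5, 6, 6, 4, 7, 6, 6].
The maximum is 7; one witness is -1, 0, 2, 4, 6, 11, 24 at positions 2,5,8,11,12,14,16.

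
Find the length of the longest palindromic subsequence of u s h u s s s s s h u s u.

Using dp[i][j] = 2 + dp[i+1][j−1] if the ends match, else max(dp[i+1][j], dp[i][j−1]):
dp[1][13] = 11. A witness is ususssssusu at positions 1,2,4,5,6,7,8,9,11,12,13.

11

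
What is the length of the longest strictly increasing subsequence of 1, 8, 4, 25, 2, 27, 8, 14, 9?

4

Scanning left to right, the best length ending at each element is: 1→1, 8→2, 4→2, 25→3, 2→2, 27→4, 8→3, 14→4, 9→4.
So the longest increasing subsequence has length 4, e.g. 1, 8, 25, 27.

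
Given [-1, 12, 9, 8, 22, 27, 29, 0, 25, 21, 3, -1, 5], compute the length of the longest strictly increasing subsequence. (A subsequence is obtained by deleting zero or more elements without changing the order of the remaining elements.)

Let dp[i] be the longest increasing subsequence ending at position i. Then dp = [1, 2, 2, 2, 3, 4, 5, 2, 4, 3, 3, 1, 4].
The maximum is 5; one witness is -1, 12, 22, 27, 29 at positions 1,2,5,6,7.

5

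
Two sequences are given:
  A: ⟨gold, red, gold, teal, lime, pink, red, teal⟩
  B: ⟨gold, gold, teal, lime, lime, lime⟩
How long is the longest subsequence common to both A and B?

4

Backtracking the LCS table gives one alignment: gold (A1,B1) → gold (A3,B2) → teal (A4,B3) → lime (A5,B6).
So the longest common subsequence has length 4.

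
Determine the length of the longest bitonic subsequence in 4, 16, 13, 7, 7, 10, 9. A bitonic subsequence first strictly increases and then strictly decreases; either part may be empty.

One longest bitonic subsequence is 4, 16, 13, 10, 9 (positions 1,2,3,6,7): it rises to 16 then falls. Length 5 is optimal.

5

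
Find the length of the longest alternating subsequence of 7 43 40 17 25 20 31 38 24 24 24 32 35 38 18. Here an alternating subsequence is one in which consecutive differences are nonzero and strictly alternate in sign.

9

A longest alternating subsequence is 7, 43, 17, 25, 20, 31, 24, 32, 18 (positions 1,2,4,5,6,7,9,12,15); its 8 consecutive differences strictly alternate in sign, and length 9 is optimal.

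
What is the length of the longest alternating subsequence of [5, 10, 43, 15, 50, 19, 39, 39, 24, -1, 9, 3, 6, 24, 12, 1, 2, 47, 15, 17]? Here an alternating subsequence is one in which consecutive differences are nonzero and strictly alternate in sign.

14

Track the best alternating length ending on an up-step vs a down-step at each position: up/down = 1/1, 2/1, 2/1, 2/3, 4/1, 4/5, 6/5, 6/5, 6/7, 1/7, 8/7, 8/9, 10/9, 10/7, 10/11, 8/11, 12/11, 12/5, 12/13, 14/13.
The maximum over both is 14; one such subsequence is 5, 43, 15, 50, 19, 39, -1, 9, 3, 24, 12, 47, 15, 17.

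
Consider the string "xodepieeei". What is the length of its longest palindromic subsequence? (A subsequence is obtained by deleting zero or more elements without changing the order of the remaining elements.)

5

Using dp[i][j] = 2 + dp[i+1][j−1] if the ends match, else max(dp[i+1][j], dp[i][j−1]):
dp[1][10] = 5. A witness is ieeei at positions 6,7,8,9,10.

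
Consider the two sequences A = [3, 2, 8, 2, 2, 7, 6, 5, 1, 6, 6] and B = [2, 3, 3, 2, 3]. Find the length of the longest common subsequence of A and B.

2

A longest common subsequence is 3, 2 (length 2); the LCS DP confirms no longer common subsequence exists.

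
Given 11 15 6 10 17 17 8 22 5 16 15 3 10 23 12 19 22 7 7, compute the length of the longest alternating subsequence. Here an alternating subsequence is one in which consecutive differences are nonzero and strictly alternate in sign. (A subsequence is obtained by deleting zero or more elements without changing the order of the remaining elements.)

13

Track the best alternating length ending on an up-step vs a down-step at each position: up/down = 1/1, 2/1, 1/3, 4/3, 4/1, 4/1, 4/5, 6/1, 1/7, 8/7, 8/9, 1/9, 10/9, 10/1, 10/11, 12/11, 12/11, 10/13, 10/13.
The maximum over both is 13; one such subsequence is 11, 15, 6, 10, 8, 22, 5, 16, 15, 23, 12, 19, 7.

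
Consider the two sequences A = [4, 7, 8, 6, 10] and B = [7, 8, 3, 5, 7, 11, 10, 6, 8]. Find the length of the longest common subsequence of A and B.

Backtracking the LCS table gives one alignment: 7 (A2,B1) → 8 (A3,B2) → 6 (A4,B8).
So the longest common subsequence has length 3.

3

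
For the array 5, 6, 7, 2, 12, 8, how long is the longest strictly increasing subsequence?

Let dp[i] be the longest increasing subsequence ending at position i. Then dp = [1, 2, 3, 1, 4, 4].
The maximum is 4; one witness is 5, 6, 7, 12 at positions 1,2,3,5.

4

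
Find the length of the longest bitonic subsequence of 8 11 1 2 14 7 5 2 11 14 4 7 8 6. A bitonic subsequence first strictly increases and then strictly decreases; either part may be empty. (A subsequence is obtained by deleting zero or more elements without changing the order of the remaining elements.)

7

One longest bitonic subsequence is 1, 2, 7, 11, 14, 8, 6 (positions 3,4,6,9,10,13,14): it rises to 14 then falls. Length 7 is optimal.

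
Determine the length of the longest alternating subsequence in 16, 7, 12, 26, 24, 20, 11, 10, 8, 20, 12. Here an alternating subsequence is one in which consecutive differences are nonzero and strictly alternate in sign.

6

A longest alternating subsequence is 16, 7, 12, 11, 20, 12 (positions 1,2,3,7,10,11); its 5 consecutive differences strictly alternate in sign, and length 6 is optimal.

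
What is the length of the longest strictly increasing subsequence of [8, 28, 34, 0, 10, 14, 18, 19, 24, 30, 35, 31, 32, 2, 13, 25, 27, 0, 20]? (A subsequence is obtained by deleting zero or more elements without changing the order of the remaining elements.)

9

Let dp[i] be the longest increasing subsequence ending at position i. Then dp = [1, 2, 3, 1, 2, 3, 4, 5, 6, 7, 8, 8, 9, 2, 3, 7, 8, 1, 6].
The maximum is 9; one witness is 8, 10, 14, 18, 19, 24, 30, 31, 32 at positions 1,5,6,7,8,9,10,12,13.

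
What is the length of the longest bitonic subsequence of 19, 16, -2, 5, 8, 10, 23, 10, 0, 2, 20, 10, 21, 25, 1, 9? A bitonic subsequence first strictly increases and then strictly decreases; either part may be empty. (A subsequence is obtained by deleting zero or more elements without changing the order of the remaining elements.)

8

Let inc[i] be the LIS ending at i and dec[i] the longest strictly decreasing subsequence starting at i. inc = [1, 1, 1, 2, 3, 4, 5, 4, 2, 3, 5, 4, 6, 7, 3, 4], dec = [5, 4, 1, 3, 3, 3, 4, 3, 1, 2, 3, 2, 2, 2, 1, 1].
max_i inc[i]+dec[i]−1 = 8, with one witness -2, 5, 8, 10, 23, 20, 10, 9.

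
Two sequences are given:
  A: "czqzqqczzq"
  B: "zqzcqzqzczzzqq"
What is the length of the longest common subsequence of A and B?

A longest common subsequence is zqzqqczzq (length 9); the LCS DP confirms no longer common subsequence exists.

9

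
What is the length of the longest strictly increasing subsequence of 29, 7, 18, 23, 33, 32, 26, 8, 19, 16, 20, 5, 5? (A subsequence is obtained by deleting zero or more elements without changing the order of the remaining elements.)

4

Scanning left to right, the best length ending at each element is: 29→1, 7→1, 18→2, 23→3, 33→4, 32→4, 26→4, 8→2, 19→3, 16→3, 20→4, 5→1, 5→1.
So the longest increasing subsequence has length 4, e.g. 7, 18, 23, 33.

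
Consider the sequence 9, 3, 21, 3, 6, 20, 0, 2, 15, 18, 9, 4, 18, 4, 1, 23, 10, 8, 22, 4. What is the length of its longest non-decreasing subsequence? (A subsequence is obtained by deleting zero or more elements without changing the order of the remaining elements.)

Scanning left to right, the best length ending at each element is: 9→1, 3→1, 21→2, 3→2, 6→3, 20→4, 0→1, 2→2, 15→4, 18→5, 9→4, 4→3, 18→6, 4→4, 1→2, 23→7, 10→5, 8→5, 22→7, 4→5.
So the longest non-decreasing subsequence has length 7, e.g. 3, 3, 6, 15, 18, 18, 23.

7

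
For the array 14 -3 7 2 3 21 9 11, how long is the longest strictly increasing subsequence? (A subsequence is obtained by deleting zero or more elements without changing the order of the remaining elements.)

One longest increasing subsequence is -3, 2, 3, 9, 11 (positions 2,4,5,7,8), of length 5; no longer one exists.

5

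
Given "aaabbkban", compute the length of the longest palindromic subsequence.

One longest palindromic subsequence is abkba (positions 3,4,6,7,8); it reads the same forward and backward, and the interval DP gives dp[1][9] = 5.

5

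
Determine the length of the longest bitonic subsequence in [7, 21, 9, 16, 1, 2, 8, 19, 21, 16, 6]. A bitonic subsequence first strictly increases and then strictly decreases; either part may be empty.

One longest bitonic subsequence is 7, 9, 16, 19, 21, 16, 6 (positions 1,3,4,8,9,10,11): it rises to 21 then falls. Length 7 is optimal.

7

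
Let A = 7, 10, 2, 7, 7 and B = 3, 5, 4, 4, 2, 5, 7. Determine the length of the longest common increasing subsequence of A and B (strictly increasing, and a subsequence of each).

2

For each value that appears in both, track the longest common increasing run ending there.
The best achievable length is 2; one witness is 2, 7 (A-positions 3,4, B-positions 5,7).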